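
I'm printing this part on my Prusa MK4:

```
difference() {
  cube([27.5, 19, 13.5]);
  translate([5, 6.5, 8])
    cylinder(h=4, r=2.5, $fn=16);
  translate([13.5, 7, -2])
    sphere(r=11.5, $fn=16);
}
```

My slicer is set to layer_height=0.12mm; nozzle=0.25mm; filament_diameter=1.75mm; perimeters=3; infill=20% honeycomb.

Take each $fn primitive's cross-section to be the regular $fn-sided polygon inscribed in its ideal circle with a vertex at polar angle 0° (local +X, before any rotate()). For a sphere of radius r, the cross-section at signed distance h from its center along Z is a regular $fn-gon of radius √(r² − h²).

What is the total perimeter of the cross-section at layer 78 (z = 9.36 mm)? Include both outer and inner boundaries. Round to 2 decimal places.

119.78 mm

At z = 9.36 mm: the 27.5×19 cube contributes its full rectangle (perimeter 93.00 mm); the cylinder at (5, 6.5): section is a regular 16-gon, circumradius r=2.5 (perimeter = 2·16·2.500·sin(180°/16) = 15.61 mm); the r=11.5 sphere at (13.5, 7) slices to a regular 16-gon of circumradius 1.789 (√(r²−h²) with h=11.36 from center) (perimeter = 2·16·1.789·sin(180°/16) = 11.17 mm); Subtracting the remaining from the first: starting from the 27.5×19 cube, the r=2.5 cylinder at (5, 6.5) lies wholly inside it (removes its full 19.13 mm² and its 15.61 mm outline becomes a hole wall); the r=11.5 sphere at (13.5, 7) lies wholly inside it (removes its full 9.80 mm² and its 11.17 mm outline becomes a hole wall) — boundary (outer + 2 inner loops) = 119.78 mm. Overall, the cross-section is one region with 2 holes. Total boundary length (outer + inner) = 119.78 mm.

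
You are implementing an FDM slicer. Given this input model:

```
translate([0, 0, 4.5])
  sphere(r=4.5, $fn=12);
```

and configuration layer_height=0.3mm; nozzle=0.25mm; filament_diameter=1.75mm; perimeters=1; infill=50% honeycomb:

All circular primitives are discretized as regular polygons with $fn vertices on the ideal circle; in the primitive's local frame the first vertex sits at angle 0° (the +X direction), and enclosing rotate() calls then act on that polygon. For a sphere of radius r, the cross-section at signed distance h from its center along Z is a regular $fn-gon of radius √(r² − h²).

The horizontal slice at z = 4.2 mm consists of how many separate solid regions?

1

At z = 4.2 mm: the sphere: section is a regular 12-gon, circumradius = √(r²−h²) = √(4.5²−0.3²) = 4.490. The result has 1 disconnected region.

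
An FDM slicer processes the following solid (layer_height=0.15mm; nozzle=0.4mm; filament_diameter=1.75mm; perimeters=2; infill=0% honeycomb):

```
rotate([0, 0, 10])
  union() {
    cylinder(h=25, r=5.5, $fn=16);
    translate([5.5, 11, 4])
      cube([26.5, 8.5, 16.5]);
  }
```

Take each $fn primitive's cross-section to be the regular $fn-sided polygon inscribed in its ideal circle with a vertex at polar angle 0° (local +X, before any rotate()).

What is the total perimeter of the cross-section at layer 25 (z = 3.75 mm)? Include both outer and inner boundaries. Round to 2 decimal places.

At z = 3.75 mm: the cylinder: section is a regular 16-gon, circumradius r=5.5 (perimeter = 2·16·5.500·sin(180°/16) = 34.34 mm); the cube at (5.5, 11) does not reach this height (z outside [4, 20.5]); Taking the union: only the r=5.5 cylinder is present, so the union is just that shape — boundary = 34.34 mm; (whole slice rotated 10° about Z — lengths, areas and connectivity unchanged). Overall, the cross-section is a single solid region. Total boundary length (outer) = 34.34 mm.

34.34 mm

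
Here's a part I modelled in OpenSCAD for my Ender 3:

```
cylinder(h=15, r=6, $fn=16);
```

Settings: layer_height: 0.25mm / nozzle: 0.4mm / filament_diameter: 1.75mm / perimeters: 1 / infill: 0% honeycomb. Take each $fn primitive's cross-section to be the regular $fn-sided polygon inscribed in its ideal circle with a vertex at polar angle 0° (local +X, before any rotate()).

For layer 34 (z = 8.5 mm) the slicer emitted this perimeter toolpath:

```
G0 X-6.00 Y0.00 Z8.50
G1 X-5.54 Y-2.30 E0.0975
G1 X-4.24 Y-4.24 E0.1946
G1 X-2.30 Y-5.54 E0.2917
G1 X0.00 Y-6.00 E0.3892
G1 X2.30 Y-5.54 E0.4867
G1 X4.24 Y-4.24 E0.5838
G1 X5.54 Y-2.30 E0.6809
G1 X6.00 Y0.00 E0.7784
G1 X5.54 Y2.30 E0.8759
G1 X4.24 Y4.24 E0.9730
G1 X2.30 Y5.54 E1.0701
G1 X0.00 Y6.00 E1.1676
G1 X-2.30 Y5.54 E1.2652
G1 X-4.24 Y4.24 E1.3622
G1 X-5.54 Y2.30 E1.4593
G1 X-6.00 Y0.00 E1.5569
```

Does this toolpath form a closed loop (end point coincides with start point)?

Start point (G0): (-6.00, 0.00). End point (last G1): the path returns to the start — closed.

yes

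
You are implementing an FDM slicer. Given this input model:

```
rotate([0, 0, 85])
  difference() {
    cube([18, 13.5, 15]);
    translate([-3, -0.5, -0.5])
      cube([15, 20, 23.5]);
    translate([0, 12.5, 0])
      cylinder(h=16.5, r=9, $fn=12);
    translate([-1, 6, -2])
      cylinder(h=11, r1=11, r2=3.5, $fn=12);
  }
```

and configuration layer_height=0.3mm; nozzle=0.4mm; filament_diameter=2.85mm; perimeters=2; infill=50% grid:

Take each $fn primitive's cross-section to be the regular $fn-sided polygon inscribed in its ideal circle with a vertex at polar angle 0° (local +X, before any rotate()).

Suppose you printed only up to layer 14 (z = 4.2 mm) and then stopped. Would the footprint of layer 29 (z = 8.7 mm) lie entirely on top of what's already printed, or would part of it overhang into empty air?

Compare the two slices. At z = 4.2: the cube is present — its section is the full 18×13.5 rectangle (area 243.00 mm²); the cube at (-3, -0.5) (footprint 15×20) is included at this height (area 300.00 mm²); the r=9 cylinder at (0, 12.5) contributes a regular 12-gon of circumradius 9 (area = (12/2)·9.000²·sin(360°/12) = 243.00 mm²); the cone at (-1, 6) contributes a regular 12-gon of circumradius 6.773 (interpolated between r1=11 and r2=3.5 at t=0.564) (area = (12/2)·6.773²·sin(360°/12) = 137.61 mm²); Subtracting the remaining from the first: starting from the 18×13.5 cube (243.00 mm²), the 15×20 cube at (-3, -0.5) partially overlaps it — only the 162.00 mm² overlap (of its 300.00 mm²) is removed, clipping the outline; the r=9 cylinder at (0, 12.5) misses the remaining region (no effect); the cone at (-1, 6) misses the remaining region (no effect) — area = 81.00 mm²; (rotated 85° about Z; rotation is an isometry so areas/perimeters/island counts are preserved). At z = 8.7: the 18×13.5 cube contributes its full rectangle (area 243.00 mm²); the cube at (-3, -0.5) is present — its section is the full 15×20 rectangle (area 300.00 mm²); the r=9 cylinder at (0, 12.5) gives a regular 12-gon of circumradius 9 (constant along its height) (area = (12/2)·9.000²·sin(360°/12) = 243.00 mm²); the cone at (-1, 6): at t=0.973 of its height the radius interpolates to r₁+(r₂−r₁)t = 3.705, giving a regular 12-gon of that circumradius (area = (12/2)·3.705²·sin(360°/12) = 41.17 mm²); After the difference (first − rest): starting from the 18×13.5 cube (243.00 mm²), the 15×20 cube at (-3, -0.5) partially overlaps it — only the 162.00 mm² overlap (of its 300.00 mm²) is removed, clipping the outline; the r=9 cylinder at (0, 12.5) misses the remaining region (no effect); the cone at (-1, 6) misses the remaining region (no effect) — area = 81.00 mm²; (rotated 85° about Z; rotation is an isometry so areas/perimeters/island counts are preserved). Checking containment: the cross-section at z = 8.7 is a subset of the cross-section at z = 4.2.

entirely on top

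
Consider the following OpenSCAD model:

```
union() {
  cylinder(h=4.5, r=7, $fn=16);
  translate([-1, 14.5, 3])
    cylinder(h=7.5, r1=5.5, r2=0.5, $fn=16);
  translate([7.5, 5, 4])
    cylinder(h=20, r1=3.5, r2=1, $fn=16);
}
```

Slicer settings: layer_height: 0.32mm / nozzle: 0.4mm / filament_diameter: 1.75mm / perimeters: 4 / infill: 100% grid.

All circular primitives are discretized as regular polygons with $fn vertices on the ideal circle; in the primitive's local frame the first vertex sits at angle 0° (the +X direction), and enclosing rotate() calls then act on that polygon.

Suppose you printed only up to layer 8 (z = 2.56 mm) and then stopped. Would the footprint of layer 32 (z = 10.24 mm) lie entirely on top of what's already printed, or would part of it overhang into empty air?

Compare the two slices. At z = 2.56: the r=7 cylinder gives a regular 16-gon of circumradius 7 (constant along its height) (area = (16/2)·7.000²·sin(360°/16) = 150.01 mm²); the cone at (-1, 14.5) is not intersected at this z (z outside [3, 10.5]); the cone at (7.5, 5) is absent (z outside [4, 24]); Taking the union: only the r=7 cylinder is present, so the union is just that shape — area = 150.01 mm². At z = 10.24: the cylinder is absent (z outside [0, 4.5]); the cone at (-1, 14.5) contributes a regular 16-gon of circumradius 0.673 (interpolated between r1=5.5 and r2=0.5 at t=0.965) (area = (16/2)·0.673²·sin(360°/16) = 1.39 mm²); the cone at (7.5, 5) contributes a regular 16-gon of circumradius 2.720 (interpolated between r1=3.5 and r2=1 at t=0.312) (area = (16/2)·2.720²·sin(360°/16) = 22.65 mm²); Taking the union: the 2 present regions are separate (no shared area or edge), so areas and boundary lengths simply add and each stays a separate island — area = 24.04 mm². Checking containment: at z = 10.24 the cross-section extends beyond the z = 2.56 cross-section by about 22.87 mm².

part overhangs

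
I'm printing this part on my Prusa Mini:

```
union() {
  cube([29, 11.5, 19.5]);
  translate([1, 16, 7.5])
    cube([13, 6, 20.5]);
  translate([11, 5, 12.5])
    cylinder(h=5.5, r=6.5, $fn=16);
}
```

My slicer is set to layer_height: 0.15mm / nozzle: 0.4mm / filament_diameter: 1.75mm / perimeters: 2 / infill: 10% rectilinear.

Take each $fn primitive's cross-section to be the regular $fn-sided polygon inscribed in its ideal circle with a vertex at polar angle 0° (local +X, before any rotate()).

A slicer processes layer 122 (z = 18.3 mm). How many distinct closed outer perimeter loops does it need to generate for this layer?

2

At z = 18.3 mm: the cube is present — its section is the full 29×11.5 rectangle; the 13×6 cube at (1, 16) contributes its full rectangle; the cylinder at (11, 5) is not intersected at this z (z outside [12.5, 18]); Merging all regions: the 2 present regions are separate (no shared area or edge), so areas and boundary lengths simply add and each stays a separate island — 2 connected regions. The result has 2 disconnected regions.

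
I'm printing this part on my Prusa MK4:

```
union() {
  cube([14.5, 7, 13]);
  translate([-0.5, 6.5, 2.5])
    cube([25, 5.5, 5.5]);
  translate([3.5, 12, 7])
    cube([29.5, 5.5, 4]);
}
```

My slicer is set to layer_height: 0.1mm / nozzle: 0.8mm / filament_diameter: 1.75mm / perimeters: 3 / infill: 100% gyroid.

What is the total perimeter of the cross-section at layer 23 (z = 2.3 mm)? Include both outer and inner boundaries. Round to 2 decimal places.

At z = 2.3 mm: the 14.5×7 cube contributes its full rectangle (perimeter 43.00 mm); the cube at (-0.5, 6.5) is not intersected at this z (z outside [2.5, 8]); the cube at (3.5, 12) is absent (z outside [7, 11]); Combining (union): only the 14.5×7 cube is present, so the union is just that shape — boundary = 43.00 mm. Overall, the cross-section is a single solid region. Total boundary length (outer) = 43.00 mm.

43.00 mm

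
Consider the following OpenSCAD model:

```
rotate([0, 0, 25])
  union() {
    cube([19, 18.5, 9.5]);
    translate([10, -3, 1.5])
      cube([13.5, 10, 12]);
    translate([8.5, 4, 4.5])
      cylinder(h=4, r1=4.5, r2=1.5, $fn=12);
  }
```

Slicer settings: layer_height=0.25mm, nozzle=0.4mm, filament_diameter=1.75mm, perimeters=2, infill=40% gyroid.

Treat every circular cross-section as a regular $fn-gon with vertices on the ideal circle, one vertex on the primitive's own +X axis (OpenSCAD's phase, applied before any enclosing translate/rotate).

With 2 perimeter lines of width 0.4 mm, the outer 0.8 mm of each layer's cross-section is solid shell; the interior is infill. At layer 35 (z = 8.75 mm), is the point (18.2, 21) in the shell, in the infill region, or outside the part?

At z = 8.75 mm: the cube is present — its section is the full 19×18.5 rectangle; the cube at (10, -3) is present — its section is the full 13.5×10 rectangle; the cone at (8.5, 4) does not reach this height (z outside [4.5, 8.5]); Combining (union): the regions partially overlap (shared area 63.00 mm²), so overlapping operands fuse into one piece — 1 connected region; (rotated 25° about Z; rotation is an isometry so areas/perimeters/island counts are preserved). Overall, the cross-section is a single solid region. Undo the 25° rotation: the query point maps to (25.370, 11.341) in the un-rotated model frame. The nearest boundary edge runs (23.50, 7.00)→(23.50, -3.00); distance from the point to it = 4.73 mm. The point is not inside any of the regions above, so it lies outside the cross-section (4.73 mm from the nearest boundary).

outside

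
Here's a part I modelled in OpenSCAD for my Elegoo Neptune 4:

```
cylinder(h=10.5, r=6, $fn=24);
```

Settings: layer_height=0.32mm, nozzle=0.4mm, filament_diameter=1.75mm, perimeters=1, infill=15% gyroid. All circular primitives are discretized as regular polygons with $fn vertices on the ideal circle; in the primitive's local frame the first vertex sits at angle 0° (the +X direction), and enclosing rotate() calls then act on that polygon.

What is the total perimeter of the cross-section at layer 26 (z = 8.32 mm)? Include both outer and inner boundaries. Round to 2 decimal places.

At z = 8.32 mm: the r=6 cylinder gives a regular 24-gon of circumradius 6 (constant along its height) (perimeter = 2·24·6.000·sin(180°/24) = 37.59 mm). Overall, the cross-section is a single solid region. Total boundary length (outer) = 37.59 mm.

37.59 mm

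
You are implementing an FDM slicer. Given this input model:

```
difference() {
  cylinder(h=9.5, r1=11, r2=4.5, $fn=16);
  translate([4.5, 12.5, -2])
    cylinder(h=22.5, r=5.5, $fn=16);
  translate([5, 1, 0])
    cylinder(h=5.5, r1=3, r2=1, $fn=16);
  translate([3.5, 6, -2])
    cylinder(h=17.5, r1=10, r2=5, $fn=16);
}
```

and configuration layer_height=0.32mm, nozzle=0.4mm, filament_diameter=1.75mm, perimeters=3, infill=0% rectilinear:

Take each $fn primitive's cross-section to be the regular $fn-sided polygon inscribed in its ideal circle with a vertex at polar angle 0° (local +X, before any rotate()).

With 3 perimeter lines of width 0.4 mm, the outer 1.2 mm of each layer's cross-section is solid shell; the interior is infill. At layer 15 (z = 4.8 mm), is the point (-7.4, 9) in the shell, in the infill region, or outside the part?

At z = 4.8 mm: the cone: at t=0.505 of its height the radius interpolates to r₁+(r₂−r₁)t = 7.716, giving a regular 16-gon of that circumradius; the r=5.5 cylinder at (4.5, 12.5) gives a regular 16-gon of circumradius 5.5 (constant along its height); the cone at (5, 1) (r1=3→r2=1) has section circumradius 1.255 here — a regular 16-gon; the cone at (3.5, 6) contributes a regular 16-gon of circumradius 8.057 (interpolated between r1=10 and r2=5 at t=0.389); After the difference (first − rest): starting from the cone, the r=5.5 cylinder at (4.5, 12.5) misses the remaining region (no effect); the cone at (5, 1) lies wholly inside it (removes its full 4.82 mm² and its 7.83 mm outline becomes a hole wall); the cone at (3.5, 6) partially overlaps it — only the 81.13 mm² overlap (of its 198.74 mm²) is removed, clipping the outline — 1 connected region. Overall, the cross-section is a single solid region. The nearest boundary edge runs (-5.46, 5.46)→(-4.54, 6.07); distance from the point to it = 4.03 mm. The point is not inside any of the regions above, so it lies outside the cross-section (4.03 mm from the nearest boundary).

outside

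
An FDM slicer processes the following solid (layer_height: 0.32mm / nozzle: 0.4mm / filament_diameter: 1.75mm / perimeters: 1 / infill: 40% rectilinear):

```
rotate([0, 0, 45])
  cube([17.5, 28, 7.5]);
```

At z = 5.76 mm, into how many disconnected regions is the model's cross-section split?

1

At z = 5.76 mm: the 17.5×28 cube contributes its full rectangle; (rotated 45° about Z; rotation is an isometry so areas/perimeters/island counts are preserved). The result has 1 disconnected region.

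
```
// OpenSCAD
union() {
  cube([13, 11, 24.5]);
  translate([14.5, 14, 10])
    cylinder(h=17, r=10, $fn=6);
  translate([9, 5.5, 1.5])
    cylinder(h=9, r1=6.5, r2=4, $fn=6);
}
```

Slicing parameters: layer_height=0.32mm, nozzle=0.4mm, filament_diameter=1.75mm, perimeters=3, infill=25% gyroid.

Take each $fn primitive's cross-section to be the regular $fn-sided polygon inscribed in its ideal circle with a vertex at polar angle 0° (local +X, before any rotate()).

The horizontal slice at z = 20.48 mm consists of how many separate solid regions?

1

At z = 20.48 mm: the 13×11 cube contributes its full rectangle; the cylinder at (14.5, 14): section is a regular 6-gon, circumradius r=10; the cone at (9, 5.5) is not intersected at this z (z outside [1.5, 10.5]); Taking the union: the regions partially overlap (shared area 29.06 mm²), so overlapping operands fuse into one piece — 1 connected region. The result has 1 disconnected region.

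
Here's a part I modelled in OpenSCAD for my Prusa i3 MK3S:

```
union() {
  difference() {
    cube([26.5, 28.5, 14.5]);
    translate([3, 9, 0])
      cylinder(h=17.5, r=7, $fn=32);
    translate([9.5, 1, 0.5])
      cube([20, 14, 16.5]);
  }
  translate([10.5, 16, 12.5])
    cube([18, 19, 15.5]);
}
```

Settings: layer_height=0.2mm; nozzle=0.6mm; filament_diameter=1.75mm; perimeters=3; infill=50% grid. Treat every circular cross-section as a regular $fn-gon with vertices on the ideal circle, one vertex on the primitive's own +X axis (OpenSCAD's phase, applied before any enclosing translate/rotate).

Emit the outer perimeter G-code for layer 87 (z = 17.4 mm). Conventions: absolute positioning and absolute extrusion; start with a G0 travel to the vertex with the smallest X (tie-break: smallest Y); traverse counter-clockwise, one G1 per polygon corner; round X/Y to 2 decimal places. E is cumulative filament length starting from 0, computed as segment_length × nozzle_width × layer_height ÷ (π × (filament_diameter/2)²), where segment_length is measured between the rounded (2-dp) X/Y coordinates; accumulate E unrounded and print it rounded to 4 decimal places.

G0 X10.50 Y16.00 Z17.40
G1 X28.50 Y16.00 E0.8980
G1 X28.50 Y35.00 E1.8459
G1 X10.50 Y35.00 E2.7440
G1 X10.50 Y16.00 E3.6919

At z = 17.4 mm: the cube is absent (z outside [0, 14.5]); the r=7 cylinder at (3, 9) contributes a regular 32-gon of circumradius 7; the cube at (9.5, 1) does not reach this height (z outside [0.5, 17]); Taking the first minus the rest: the first operand is absent here, so nothing remains; the cube at (10.5, 16) is present — its section is the full 18×19 rectangle; Taking the union: only the 18×19 cube at (10.5, 16) is present, so the union is just that shape — 1 connected region. The outline is a single polygon with 4 vertices. Extrusion per mm of travel: 0.6 × 0.2 / (π × 0.875²) = 0.049890. Accumulating E over each segment gives final E = 3.6919.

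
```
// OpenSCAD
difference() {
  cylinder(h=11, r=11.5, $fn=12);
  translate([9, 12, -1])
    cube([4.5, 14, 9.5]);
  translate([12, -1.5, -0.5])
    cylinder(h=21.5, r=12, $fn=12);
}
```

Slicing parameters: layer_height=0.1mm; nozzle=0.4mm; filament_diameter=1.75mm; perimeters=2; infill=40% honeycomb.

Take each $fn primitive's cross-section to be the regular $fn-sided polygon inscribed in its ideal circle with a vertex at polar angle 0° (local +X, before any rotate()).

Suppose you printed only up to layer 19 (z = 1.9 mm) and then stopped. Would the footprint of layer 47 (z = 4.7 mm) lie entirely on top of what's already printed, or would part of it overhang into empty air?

entirely on top

Compare the two slices. At z = 1.9: the r=11.5 cylinder contributes a regular 12-gon of circumradius 11.5 (area = (12/2)·11.500²·sin(360°/12) = 396.75 mm²); the cube at (9, 12) (footprint 4.5×14) is included at this height (area 63.00 mm²); the r=12 cylinder at (12, -1.5) gives a regular 12-gon of circumradius 12 (constant along its height) (area = (12/2)·12.000²·sin(360°/12) = 432.00 mm²); Subtracting the remaining from the first: starting from the r=11.5 cylinder (396.75 mm²), the 4.5×14 cube at (9, 12) misses the remaining region (no effect); the r=12 cylinder at (12, -1.5) partially overlaps it — only the 149.85 mm² overlap (of its 432.00 mm²) is removed, clipping the outline — area = 246.90 mm². At z = 4.7: the r=11.5 cylinder gives a regular 12-gon of circumradius 11.5 (constant along its height) (area = (12/2)·11.500²·sin(360°/12) = 396.75 mm²); the cube at (9, 12) is present — its section is the full 4.5×14 rectangle (area 63.00 mm²); the r=12 cylinder at (12, -1.5) contributes a regular 12-gon of circumradius 12 (area = (12/2)·12.000²·sin(360°/12) = 432.00 mm²); Subtracting the remaining from the first: starting from the r=11.5 cylinder (396.75 mm²), the 4.5×14 cube at (9, 12) misses the remaining region (no effect); the r=12 cylinder at (12, -1.5) partially overlaps it — only the 149.85 mm² overlap (of its 432.00 mm²) is removed, clipping the outline — area = 246.90 mm². Checking containment: the cross-section at z = 4.7 is a subset of the cross-section at z = 1.9.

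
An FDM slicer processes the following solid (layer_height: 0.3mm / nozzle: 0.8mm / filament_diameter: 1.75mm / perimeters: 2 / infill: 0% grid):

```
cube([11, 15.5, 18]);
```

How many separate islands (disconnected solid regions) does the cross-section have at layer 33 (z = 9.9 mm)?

1

At z = 9.9 mm: the cube (footprint 11×15.5) is included at this height. Overall, the cross-section is a single solid region. Island count = 1.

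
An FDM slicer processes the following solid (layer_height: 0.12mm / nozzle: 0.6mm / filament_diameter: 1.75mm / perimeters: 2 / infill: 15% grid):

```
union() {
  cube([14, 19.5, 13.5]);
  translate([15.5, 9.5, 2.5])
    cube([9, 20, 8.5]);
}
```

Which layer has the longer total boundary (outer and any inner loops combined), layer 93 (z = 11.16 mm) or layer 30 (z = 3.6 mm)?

layer 30 (z = 3.6 mm)

Layer 93 (z = 11.16): the cube (footprint 14×19.5) is included at this height (perimeter 67.00 mm); the cube at (15.5, 9.5) does not reach this height (z outside [2.5, 11]); Taking the union: only the 14×19.5 cube is present, so the union is just that shape — boundary = 67.00 mm. So its perimeter = 67.00 mm. Layer 30 (z = 3.6): the cube is present — its section is the full 14×19.5 rectangle (perimeter 67.00 mm); the cube at (15.5, 9.5) (footprint 9×20) is included at this height (perimeter 58.00 mm); Combining (union): the 2 present regions are separate (no shared area or edge), so areas and boundary lengths simply add and each stays a separate island — boundary = 125.00 mm. So its perimeter = 125.00 mm. Layer 30 is larger (125.00 vs 67.00 mm).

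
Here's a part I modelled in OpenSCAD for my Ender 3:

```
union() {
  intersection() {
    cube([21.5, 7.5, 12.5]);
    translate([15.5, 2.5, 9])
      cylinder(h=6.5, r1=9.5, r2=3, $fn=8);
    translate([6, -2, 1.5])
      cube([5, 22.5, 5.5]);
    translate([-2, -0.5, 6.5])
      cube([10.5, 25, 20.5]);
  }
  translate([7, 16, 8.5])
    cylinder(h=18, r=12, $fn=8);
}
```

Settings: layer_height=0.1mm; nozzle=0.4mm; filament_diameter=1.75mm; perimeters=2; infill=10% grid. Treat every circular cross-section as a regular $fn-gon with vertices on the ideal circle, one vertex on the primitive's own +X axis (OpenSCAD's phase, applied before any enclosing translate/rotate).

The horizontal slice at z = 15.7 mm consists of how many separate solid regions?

At z = 15.7 mm: the cube does not reach this height (z outside [0, 12.5]); the cone at (15.5, 2.5) is not intersected at this z (z outside [9, 15.5]); the cube at (6, -2) is not intersected at this z (z outside [1.5, 7]); the cube at (-2, -0.5) is present — its section is the full 10.5×25 rectangle; Keeping only the common overlap: at least one operand is absent at this height, so nothing remains; the r=12 cylinder at (7, 16) contributes a regular 8-gon of circumradius 12; Taking the union: only the r=12 cylinder at (7, 16) is present, so the union is just that shape — 1 connected region. The result has 1 disconnected region.

1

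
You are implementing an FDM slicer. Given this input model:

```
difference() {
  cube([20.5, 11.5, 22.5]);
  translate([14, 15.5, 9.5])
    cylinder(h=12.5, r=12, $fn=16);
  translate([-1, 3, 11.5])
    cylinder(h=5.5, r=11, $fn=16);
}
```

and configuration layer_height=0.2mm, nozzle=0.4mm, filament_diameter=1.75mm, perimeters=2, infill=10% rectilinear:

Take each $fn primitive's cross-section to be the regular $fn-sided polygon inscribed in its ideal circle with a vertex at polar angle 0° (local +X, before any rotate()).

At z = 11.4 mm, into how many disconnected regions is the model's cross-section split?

1

At z = 11.4 mm: the cube (footprint 20.5×11.5) is included at this height; the r=12 cylinder at (14, 15.5) gives a regular 16-gon of circumradius 12 (constant along its height); the cylinder at (-1, 3) is not intersected at this z (z outside [11.5, 17]); Subtracting the remaining from the first: starting from the 20.5×11.5 cube, the r=12 cylinder at (14, 15.5) partially overlaps it — only the 110.75 mm² overlap (of its 440.85 mm²) is removed, clipping the outline — 1 connected region. The result has 1 disconnected region.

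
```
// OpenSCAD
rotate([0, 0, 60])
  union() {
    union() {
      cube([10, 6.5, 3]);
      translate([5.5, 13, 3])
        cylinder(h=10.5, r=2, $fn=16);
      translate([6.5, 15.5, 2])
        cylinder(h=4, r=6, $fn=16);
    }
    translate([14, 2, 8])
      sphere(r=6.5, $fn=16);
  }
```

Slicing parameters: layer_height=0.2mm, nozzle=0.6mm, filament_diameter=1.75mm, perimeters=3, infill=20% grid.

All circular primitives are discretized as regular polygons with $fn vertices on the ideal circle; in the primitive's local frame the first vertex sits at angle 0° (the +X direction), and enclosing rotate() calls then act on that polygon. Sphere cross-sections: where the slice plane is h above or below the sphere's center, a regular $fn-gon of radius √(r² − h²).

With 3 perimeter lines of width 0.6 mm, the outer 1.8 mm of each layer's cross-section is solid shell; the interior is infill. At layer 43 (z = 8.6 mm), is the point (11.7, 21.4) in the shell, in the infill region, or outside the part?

outside

At z = 8.6 mm: the cube is absent (z outside [0, 3]); the r=2 cylinder at (5.5, 13) contributes a regular 16-gon of circumradius 2; the cylinder at (6.5, 15.5) is absent (z outside [2, 6]); Merging all regions: only the r=2 cylinder at (5.5, 13) is present, so the union is just that shape — 1 connected region; the r=6.5 sphere at (14, 2) slices to a regular 16-gon of circumradius 6.472 (√(r²−h²) with h=0.6 from center); Taking the union: the 2 present regions are separate (no shared area or edge), so areas and boundary lengths simply add and each stays a separate island — 2 connected regions; (rotated 60° about Z; rotation is an isometry so areas/perimeters/island counts are preserved). Overall, the cross-section has 2 separate islands. Undo the 60° rotation: the query point maps to (24.383, 0.568) in the un-rotated model frame. The nearest boundary edge runs (20.47, 2.00)→(19.98, -0.48); distance from the point to it = 4.12 mm. The point is not inside any of the regions above, so it lies outside the cross-section (4.12 mm from the nearest boundary).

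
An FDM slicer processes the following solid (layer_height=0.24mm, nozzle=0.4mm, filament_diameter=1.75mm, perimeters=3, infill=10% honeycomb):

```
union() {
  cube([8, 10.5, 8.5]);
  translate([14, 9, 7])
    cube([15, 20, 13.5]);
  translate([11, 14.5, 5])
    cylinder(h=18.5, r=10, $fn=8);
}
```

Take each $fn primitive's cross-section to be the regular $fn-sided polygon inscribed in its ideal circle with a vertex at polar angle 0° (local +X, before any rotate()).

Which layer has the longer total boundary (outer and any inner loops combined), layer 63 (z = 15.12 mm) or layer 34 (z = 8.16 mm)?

layer 34 (z = 8.16 mm)

Layer 63 (z = 15.12): the cube is absent (z outside [0, 8.5]); the cube at (14, 9) (footprint 15×20) is included at this height (perimeter 70.00 mm); the r=10 cylinder at (11, 14.5) gives a regular 8-gon of circumradius 10 (constant along its height) (perimeter = 2·8·10.000·sin(180°/8) = 61.23 mm); Taking the union: the regions partially overlap (shared area 74.81 mm²), so the edge portions inside another operand are dropped and the merged outline is re-measured after clipping — boundary = 94.24 mm. So its perimeter = 94.24 mm. Layer 34 (z = 8.16): the cube (footprint 8×10.5) is included at this height (perimeter 37.00 mm); the cube at (14, 9) is present — its section is the full 15×20 rectangle (perimeter 70.00 mm); the cylinder at (11, 14.5): section is a regular 8-gon, circumradius r=10 (perimeter = 2·8·10.000·sin(180°/8) = 61.23 mm); Merging all regions: the regions partially overlap (shared area 92.70 mm²), so the edge portions inside another operand are dropped and the merged outline is re-measured after clipping — boundary = 113.41 mm. So its perimeter = 113.41 mm. Layer 34 is larger (113.41 vs 94.24 mm).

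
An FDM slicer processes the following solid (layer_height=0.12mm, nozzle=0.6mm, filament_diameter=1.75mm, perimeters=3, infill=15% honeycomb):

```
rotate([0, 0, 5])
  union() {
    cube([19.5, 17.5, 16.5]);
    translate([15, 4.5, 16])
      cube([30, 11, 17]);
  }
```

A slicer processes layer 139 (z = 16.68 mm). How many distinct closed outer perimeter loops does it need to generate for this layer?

1

At z = 16.68 mm: the cube is absent (z outside [0, 16.5]); the 30×11 cube at (15, 4.5) contributes its full rectangle; Merging all regions: only the 30×11 cube at (15, 4.5) is present, so the union is just that shape — 1 connected region; (whole slice rotated 5° about Z — lengths, areas and connectivity unchanged). The result has 1 disconnected region.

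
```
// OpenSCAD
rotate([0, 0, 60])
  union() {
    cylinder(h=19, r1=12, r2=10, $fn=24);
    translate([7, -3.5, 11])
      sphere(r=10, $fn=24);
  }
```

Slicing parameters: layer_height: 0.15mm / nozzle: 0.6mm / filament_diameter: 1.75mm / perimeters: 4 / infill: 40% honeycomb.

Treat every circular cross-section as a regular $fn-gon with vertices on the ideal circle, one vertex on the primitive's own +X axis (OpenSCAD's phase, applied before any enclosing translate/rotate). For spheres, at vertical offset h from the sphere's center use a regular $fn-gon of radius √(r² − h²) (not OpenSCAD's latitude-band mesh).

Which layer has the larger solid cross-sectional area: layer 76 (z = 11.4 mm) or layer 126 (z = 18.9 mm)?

layer 76 (z = 11.4 mm)

Layer 76 (z = 11.4): the cone: at t=0.600 of its height the radius interpolates to r₁+(r₂−r₁)t = 10.800, giving a regular 24-gon of that circumradius (area = (24/2)·10.800²·sin(360°/24) = 362.26 mm²); the r=10 sphere at (7, -3.5) slices to a regular 24-gon of circumradius 9.992 (√(r²−h²) with h=0.4 from center) (area = (24/2)·9.992²·sin(360°/24) = 310.09 mm²); Merging all regions: the regions partially overlap — summed areas 672.35 mm² minus the doubly-counted overlap 177.42 mm² gives 494.93 mm² — area = 494.93 mm²; (whole slice rotated 60° about Z — lengths, areas and connectivity unchanged). So its area = 494.93 mm². Layer 126 (z = 18.9): the cone: at t=0.995 of its height the radius interpolates to r₁+(r₂−r₁)t = 10.011, giving a regular 24-gon of that circumradius (area = (24/2)·10.011²·sin(360°/24) = 311.24 mm²); the r=10 sphere at (7, -3.5) contributes a regular 24-gon of circumradius √(10²−7.9²) = 6.131 (area = (24/2)·6.131²·sin(360°/24) = 116.75 mm²); Merging all regions: the regions partially overlap — summed areas 427.99 mm² minus the doubly-counted overlap 76.22 mm² gives 351.76 mm² — area = 351.76 mm²; (whole slice rotated 60° about Z — lengths, areas and connectivity unchanged). So its area = 351.76 mm². Layer 76 is larger (494.93 vs 351.76 mm²).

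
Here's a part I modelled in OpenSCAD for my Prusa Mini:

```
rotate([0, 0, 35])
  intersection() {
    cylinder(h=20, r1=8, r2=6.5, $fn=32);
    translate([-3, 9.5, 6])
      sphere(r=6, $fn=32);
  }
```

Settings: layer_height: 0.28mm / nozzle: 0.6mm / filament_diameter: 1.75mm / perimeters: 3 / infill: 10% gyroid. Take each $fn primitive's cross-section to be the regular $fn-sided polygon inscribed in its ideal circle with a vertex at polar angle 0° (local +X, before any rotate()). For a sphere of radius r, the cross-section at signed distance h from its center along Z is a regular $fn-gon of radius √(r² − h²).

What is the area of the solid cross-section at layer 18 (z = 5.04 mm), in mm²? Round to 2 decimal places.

At z = 5.04 mm: the cone contributes a regular 32-gon of circumradius 7.622 (interpolated between r1=8 and r2=6.5 at t=0.252) (area = (32/2)·7.622²·sin(360°/32) = 181.34 mm²); the r=6 sphere at (-3, 9.5) contributes a regular 32-gon of circumradius √(6²−0.96²) = 5.923 (area = (32/2)·5.923²·sin(360°/32) = 109.50 mm²); Taking the intersection: the r=6 sphere at (-3, 9.5) partially overlaps the cone; clipping to the common part keeps 21.87 mm² — area = 21.87 mm²; (whole slice rotated 35° about Z — lengths, areas and connectivity unchanged). Overall, the cross-section is a single solid region. Net area = 21.87 mm².

21.87 mm²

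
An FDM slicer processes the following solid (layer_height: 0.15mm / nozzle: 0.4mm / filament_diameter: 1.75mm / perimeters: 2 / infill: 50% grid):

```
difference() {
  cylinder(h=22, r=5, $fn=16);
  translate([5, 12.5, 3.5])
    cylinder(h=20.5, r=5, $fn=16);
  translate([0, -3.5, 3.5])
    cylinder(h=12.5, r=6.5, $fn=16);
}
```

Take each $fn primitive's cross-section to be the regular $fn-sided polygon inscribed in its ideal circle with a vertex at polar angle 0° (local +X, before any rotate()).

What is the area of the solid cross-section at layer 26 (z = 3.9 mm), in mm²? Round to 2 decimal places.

16.41 mm²

At z = 3.9 mm: the cylinder: section is a regular 16-gon, circumradius r=5 (area = (16/2)·5.000²·sin(360°/16) = 76.54 mm²); the cylinder at (5, 12.5): section is a regular 16-gon, circumradius r=5 (area = (16/2)·5.000²·sin(360°/16) = 76.54 mm²); the cylinder at (0, -3.5): section is a regular 16-gon, circumradius r=6.5 (area = (16/2)·6.500²·sin(360°/16) = 129.35 mm²); Subtracting the remaining from the first: starting from the r=5 cylinder (76.54 mm²), the r=5 cylinder at (5, 12.5) misses the remaining region (no effect); the r=6.5 cylinder at (0, -3.5) partially overlaps it — only the 60.13 mm² overlap (of its 129.35 mm²) is removed, clipping the outline — area = 16.41 mm². Overall, the cross-section is a single solid region. Net area = 16.41 mm².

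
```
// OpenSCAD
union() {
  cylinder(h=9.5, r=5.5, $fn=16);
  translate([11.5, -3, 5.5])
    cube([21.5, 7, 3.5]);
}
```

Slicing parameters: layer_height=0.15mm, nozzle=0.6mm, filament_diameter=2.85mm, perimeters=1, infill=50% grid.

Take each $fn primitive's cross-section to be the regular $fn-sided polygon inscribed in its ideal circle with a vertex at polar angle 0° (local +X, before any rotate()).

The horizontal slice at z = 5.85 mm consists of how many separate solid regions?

At z = 5.85 mm: the r=5.5 cylinder gives a regular 16-gon of circumradius 5.5 (constant along its height); the cube at (11.5, -3) (footprint 21.5×7) is included at this height; Taking the union: the 2 present regions are separate (no shared area or edge), so areas and boundary lengths simply add and each stays a separate island — 2 connected regions. The result has 2 disconnected regions.

2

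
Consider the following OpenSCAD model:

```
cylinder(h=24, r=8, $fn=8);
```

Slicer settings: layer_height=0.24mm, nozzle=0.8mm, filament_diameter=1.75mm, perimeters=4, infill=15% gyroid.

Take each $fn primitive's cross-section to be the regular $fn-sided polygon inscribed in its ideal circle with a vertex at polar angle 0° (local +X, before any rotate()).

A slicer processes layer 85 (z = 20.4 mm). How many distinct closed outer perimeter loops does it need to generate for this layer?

1

At z = 20.4 mm: the cylinder: section is a regular 8-gon, circumradius r=8. The result has 1 disconnected region.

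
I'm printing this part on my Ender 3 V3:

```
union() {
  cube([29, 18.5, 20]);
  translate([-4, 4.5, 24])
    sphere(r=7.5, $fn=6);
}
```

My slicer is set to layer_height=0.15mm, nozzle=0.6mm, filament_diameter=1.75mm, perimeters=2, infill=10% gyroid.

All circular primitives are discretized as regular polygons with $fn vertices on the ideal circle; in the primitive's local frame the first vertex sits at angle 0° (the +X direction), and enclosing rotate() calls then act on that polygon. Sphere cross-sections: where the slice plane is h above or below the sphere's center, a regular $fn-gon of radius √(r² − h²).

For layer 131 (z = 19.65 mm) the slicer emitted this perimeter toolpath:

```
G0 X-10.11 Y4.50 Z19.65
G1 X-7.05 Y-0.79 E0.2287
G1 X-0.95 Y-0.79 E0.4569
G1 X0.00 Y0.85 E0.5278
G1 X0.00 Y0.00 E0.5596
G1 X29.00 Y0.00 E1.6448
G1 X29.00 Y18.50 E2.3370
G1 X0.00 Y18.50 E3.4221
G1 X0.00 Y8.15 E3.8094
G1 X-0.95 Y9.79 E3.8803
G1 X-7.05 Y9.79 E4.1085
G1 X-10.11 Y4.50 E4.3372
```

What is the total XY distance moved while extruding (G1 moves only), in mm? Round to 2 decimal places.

115.91 mm

Sum the Euclidean lengths of each G1 segment: total = 115.91 mm.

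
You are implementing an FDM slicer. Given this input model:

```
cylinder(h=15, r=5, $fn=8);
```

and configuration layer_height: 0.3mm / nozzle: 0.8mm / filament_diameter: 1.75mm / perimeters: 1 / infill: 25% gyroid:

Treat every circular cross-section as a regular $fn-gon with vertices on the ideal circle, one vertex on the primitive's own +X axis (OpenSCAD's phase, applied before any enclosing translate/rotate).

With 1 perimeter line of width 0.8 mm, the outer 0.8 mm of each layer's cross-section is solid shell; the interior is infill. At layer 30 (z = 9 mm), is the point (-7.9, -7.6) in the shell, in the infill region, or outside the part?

outside

At z = 9 mm: the r=5 cylinder contributes a regular 8-gon of circumradius 5. Overall, the cross-section is a single solid region. The nearest boundary edge runs (-5.00, 0.00)→(-3.54, -3.54); distance from the point to it = 5.96 mm. The point is not inside any of the regions above, so it lies outside the cross-section (5.96 mm from the nearest boundary).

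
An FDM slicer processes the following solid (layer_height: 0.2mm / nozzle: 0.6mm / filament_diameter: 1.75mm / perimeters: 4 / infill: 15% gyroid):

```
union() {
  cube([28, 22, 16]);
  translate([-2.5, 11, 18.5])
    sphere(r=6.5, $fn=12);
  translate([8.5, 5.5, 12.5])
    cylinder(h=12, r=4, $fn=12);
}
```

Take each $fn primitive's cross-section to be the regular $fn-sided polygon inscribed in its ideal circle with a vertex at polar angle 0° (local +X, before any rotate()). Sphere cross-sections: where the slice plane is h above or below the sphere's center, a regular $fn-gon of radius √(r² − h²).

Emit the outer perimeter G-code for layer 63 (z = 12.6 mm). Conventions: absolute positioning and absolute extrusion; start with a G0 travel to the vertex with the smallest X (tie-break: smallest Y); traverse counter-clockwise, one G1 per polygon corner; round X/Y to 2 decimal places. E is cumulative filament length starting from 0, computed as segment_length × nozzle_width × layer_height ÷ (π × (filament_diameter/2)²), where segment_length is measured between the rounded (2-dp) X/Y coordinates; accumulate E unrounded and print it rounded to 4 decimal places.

At z = 12.6 mm: the cube (footprint 28×22) is included at this height; the sphere at (-2.5, 11): section is a regular 12-gon, circumradius = √(r²−h²) = √(6.5²−5.9²) = 2.728; the cylinder at (8.5, 5.5): section is a regular 12-gon, circumradius r=4; Taking the union: the regions partially overlap (shared area 48.19 mm²), so overlapping operands fuse into one piece — 1 connected region. The outline is a single polygon with 17 vertices. Extrusion per mm of travel: 0.6 × 0.2 / (π × 0.875²) = 0.049890. Accumulating E over each segment gives final E = 5.6611.

G0 X-5.23 Y11.00 Z12.60
G1 X-4.86 Y9.64 E0.0703
G1 X-3.86 Y8.64 E0.1409
G1 X-2.50 Y8.27 E0.2112
G1 X-1.14 Y8.64 E0.2815
G1 X-0.14 Y9.64 E0.3521
G1 X0.00 Y10.15 E0.3784
G1 X0.00 Y0.00 E0.8848
G1 X28.00 Y0.00 E2.2818
G1 X28.00 Y22.00 E3.3793
G1 X0.00 Y22.00 E4.7763
G1 X0.00 Y11.85 E5.2827
G1 X-0.14 Y12.36 E5.3090
G1 X-1.14 Y13.36 E5.3796
G1 X-2.50 Y13.73 E5.4499
G1 X-3.86 Y13.36 E5.5202
G1 X-4.86 Y12.36 E5.5908
G1 X-5.23 Y11.00 E5.6611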